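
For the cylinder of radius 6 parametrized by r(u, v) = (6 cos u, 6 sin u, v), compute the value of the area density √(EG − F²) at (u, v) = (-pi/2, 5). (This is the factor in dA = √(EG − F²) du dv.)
√(EG − F²)|_{(-pi/2, 5)} = 6

E = 36, F = 0, G = 1, so EG − F² = 36. Taking the positive square root: √(EG − F²) = 6. At (u, v) = (-pi/2, 5): 6.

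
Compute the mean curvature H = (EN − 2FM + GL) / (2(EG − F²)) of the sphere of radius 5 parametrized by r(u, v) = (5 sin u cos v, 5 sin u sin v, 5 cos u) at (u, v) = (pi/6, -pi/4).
H = -1/5

With E = 25, F = 0, G = 25*sin(u)^2, L = -5*sin(u)/Abs(sin(u)), M = 0, N = -5*sin(u)^3/Abs(sin(u)), assemble
  H = (EN − 2FM + GL) / (2(EG − F²)) = -sin(u)/(5*Abs(sin(u))).
At (u, v) = (pi/6, -pi/4): H = -1/5.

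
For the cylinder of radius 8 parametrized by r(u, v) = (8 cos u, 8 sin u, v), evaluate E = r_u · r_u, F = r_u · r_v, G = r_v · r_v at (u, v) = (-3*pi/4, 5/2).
E = 64;  F = 0;  G = 1

Partials: r_u = (-8*sin(u), 8*cos(u), 0), r_v = (0, 0, 1). As functions of (u, v):
  E = r_u · r_u = 64,
  F = r_u · r_v = 0,
  G = r_v · r_v = 1.
Evaluating at (u, v) = (-3*pi/4, 5/2): E = 64, F = 0, G = 1.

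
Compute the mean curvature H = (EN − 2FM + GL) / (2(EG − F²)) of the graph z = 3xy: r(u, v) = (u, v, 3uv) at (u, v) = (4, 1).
H = -27*sqrt(154)/5929

With E = 9*v^2 + 1, F = 9*u*v, G = 9*u^2 + 1, L = 0, M = 3/sqrt(9*u^2 + 9*v^2 + 1), N = 0, assemble
  H = (EN − 2FM + GL) / (2(EG − F²)) = -27*u*v/(9*u^2 + 9*v^2 + 1)^(3/2).
At (u, v) = (4, 1): H = -27*sqrt(154)/5929.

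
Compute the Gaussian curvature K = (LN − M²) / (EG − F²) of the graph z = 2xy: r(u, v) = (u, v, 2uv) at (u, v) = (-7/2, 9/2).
K = -4/17161

Coefficients of the first fundamental form: E = 4*v^2 + 1, F = 4*u*v, G = 4*u^2 + 1.
Coefficients of the second fundamental form: L = 0, M = 2/sqrt(4*u^2 + 4*v^2 + 1), N = 0.
Assemble K = (LN − M²)/(EG − F²) = -4/(16*u^4 + 32*u^2*v^2 + 8*u^2 + 16*v^4 + 8*v^2 + 1). At (u, v) = (-7/2, 9/2): K = -4/17161.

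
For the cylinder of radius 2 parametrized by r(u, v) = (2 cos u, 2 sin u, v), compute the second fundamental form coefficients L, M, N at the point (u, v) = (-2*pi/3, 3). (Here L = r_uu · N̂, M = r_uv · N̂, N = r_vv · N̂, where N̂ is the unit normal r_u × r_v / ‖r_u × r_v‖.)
L = -2;  M = 0;  N = 0

Compute the unit normal N̂(u, v) = (cos(u), sin(u), 0), and the second partials r_uu, r_uv, r_vv. Take dot products:
  L(u, v) = r_uu · N̂ = -2,
  M(u, v) = r_uv · N̂ = 0,
  N(u, v) = r_vv · N̂ = 0.
Evaluating at (u, v) = (-2*pi/3, 3):
  L = -2, M = 0, N = 0.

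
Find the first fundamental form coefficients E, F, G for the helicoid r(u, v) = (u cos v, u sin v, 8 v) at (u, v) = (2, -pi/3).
E = 1;  F = 0;  G = 68

Partials: r_u = (cos(v), sin(v), 0), r_v = (-u*sin(v), u*cos(v), 8). As functions of (u, v):
  E = r_u · r_u = 1,
  F = r_u · r_v = 0,
  G = r_v · r_v = u^2 + 64.
Evaluating at (u, v) = (2, -pi/3): E = 1, F = 0, G = 68.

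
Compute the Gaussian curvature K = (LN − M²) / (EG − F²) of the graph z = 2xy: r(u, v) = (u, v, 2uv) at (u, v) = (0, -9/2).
K = -1/1681

Coefficients of the first fundamental form: E = 4*v^2 + 1, F = 4*u*v, G = 4*u^2 + 1.
Coefficients of the second fundamental form: L = 0, M = 2/sqrt(4*u^2 + 4*v^2 + 1), N = 0.
Assemble K = (LN − M²)/(EG − F²) = -4/(16*u^4 + 32*u^2*v^2 + 8*u^2 + 16*v^4 + 8*v^2 + 1). At (u, v) = (0, -9/2): K = -1/1681.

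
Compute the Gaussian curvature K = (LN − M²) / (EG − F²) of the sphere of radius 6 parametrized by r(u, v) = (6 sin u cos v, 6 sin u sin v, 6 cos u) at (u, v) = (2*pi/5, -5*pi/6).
K = 1/36

Coefficients of the first fundamental form: E = 36, F = 0, G = 36*sin(u)^2.
Coefficients of the second fundamental form: L = -6*sin(u)/Abs(sin(u)), M = 0, N = -6*sin(u)^3/Abs(sin(u)).
Assemble K = (LN − M²)/(EG − F²) = 1/36. At (u, v) = (2*pi/5, -5*pi/6): K = 1/36.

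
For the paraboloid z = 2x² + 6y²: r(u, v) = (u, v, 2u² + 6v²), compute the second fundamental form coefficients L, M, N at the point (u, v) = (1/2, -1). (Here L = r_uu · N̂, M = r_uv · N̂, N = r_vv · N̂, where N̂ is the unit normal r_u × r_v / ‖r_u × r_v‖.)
L = 4*sqrt(149)/149;  M = 0;  N = 12*sqrt(149)/149

Compute the unit normal N̂(u, v) = (-4*u/sqrt(16*u^2 + 144*v^2 + 1), -12*v/sqrt(16*u^2 + 144*v^2 + 1), 1/sqrt(16*u^2 + 144*v^2 + 1)), and the second partials r_uu, r_uv, r_vv. Take dot products:
  L(u, v) = r_uu · N̂ = 4/sqrt(16*u^2 + 144*v^2 + 1),
  M(u, v) = r_uv · N̂ = 0,
  N(u, v) = r_vv · N̂ = 12/sqrt(16*u^2 + 144*v^2 + 1).
Evaluating at (u, v) = (1/2, -1):
  L = 4*sqrt(149)/149, M = 0, N = 12*sqrt(149)/149.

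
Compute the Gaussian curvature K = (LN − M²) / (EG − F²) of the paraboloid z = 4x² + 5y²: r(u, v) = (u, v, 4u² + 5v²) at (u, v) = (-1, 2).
K = 16/43245

Coefficients of the first fundamental form: E = 64*u^2 + 1, F = 80*u*v, G = 100*v^2 + 1.
Coefficients of the second fundamental form: L = 8/sqrt(64*u^2 + 100*v^2 + 1), M = 0, N = 10/sqrt(64*u^2 + 100*v^2 + 1).
Assemble K = (LN − M²)/(EG − F²) = 80/(4096*u^4 + 12800*u^2*v^2 + 128*u^2 + 10000*v^4 + 200*v^2 + 1). At (u, v) = (-1, 2): K = 16/43245.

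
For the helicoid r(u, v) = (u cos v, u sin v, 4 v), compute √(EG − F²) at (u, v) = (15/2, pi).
√(EG − F²)|_{(15/2, pi)} = 17/2

E = 1, F = 0, G = u^2 + 16; EG − F² = u^2 + 16; √(EG − F²) = sqrt(u^2 + 16). At the given point: 17/2.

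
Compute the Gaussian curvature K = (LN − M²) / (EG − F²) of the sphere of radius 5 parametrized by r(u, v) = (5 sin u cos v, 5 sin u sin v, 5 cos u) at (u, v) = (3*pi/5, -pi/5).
K = 1/25

Coefficients of the first fundamental form: E = 25, F = 0, G = 25*sin(u)^2.
Coefficients of the second fundamental form: L = -5*sin(u)/Abs(sin(u)), M = 0, N = -5*sin(u)^3/Abs(sin(u)).
Assemble K = (LN − M²)/(EG − F²) = 1/25. At (u, v) = (3*pi/5, -pi/5): K = 1/25.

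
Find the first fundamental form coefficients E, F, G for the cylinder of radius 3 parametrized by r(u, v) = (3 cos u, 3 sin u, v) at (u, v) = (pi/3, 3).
E = 9;  F = 0;  G = 1

Partials: r_u = (-3*sin(u), 3*cos(u), 0), r_v = (0, 0, 1). As functions of (u, v):
  E = r_u · r_u = 9,
  F = r_u · r_v = 0,
  G = r_v · r_v = 1.
Evaluating at (u, v) = (pi/3, 3): E = 9, F = 0, G = 1.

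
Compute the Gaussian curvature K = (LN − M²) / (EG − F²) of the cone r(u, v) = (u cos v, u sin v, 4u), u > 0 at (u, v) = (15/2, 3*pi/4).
K = 0

Coefficients of the first fundamental form: E = 17, F = 0, G = u^2.
Coefficients of the second fundamental form: L = 0, M = 0, N = 4*sqrt(17)*u^2/(17*Abs(u)).
Assemble K = (LN − M²)/(EG − F²) = 0. At (u, v) = (15/2, 3*pi/4): K = 0.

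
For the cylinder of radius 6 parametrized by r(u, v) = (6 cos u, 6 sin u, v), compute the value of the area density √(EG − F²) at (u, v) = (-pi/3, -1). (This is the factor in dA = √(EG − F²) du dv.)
√(EG − F²)|_{(-pi/3, -1)} = 6

E = 36, F = 0, G = 1, so EG − F² = 36. Taking the positive square root: √(EG − F²) = 6. At (u, v) = (-pi/3, -1): 6.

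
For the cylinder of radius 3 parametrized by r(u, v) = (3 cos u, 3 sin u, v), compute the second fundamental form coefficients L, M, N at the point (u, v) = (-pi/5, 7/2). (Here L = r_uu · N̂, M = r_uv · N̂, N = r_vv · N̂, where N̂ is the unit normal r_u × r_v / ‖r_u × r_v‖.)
L = -3;  M = 0;  N = 0

Compute the unit normal N̂(u, v) = (cos(u), sin(u), 0), and the second partials r_uu, r_uv, r_vv. Take dot products:
  L(u, v) = r_uu · N̂ = -3,
  M(u, v) = r_uv · N̂ = 0,
  N(u, v) = r_vv · N̂ = 0.
Evaluating at (u, v) = (-pi/5, 7/2):
  L = -3, M = 0, N = 0.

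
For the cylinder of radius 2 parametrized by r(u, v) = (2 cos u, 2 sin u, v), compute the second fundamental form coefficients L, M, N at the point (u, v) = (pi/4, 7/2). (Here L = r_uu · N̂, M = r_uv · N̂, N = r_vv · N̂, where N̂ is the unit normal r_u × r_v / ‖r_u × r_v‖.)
L = -2;  M = 0;  N = 0

Compute the unit normal N̂(u, v) = (cos(u), sin(u), 0), and the second partials r_uu, r_uv, r_vv. Take dot products:
  L(u, v) = r_uu · N̂ = -2,
  M(u, v) = r_uv · N̂ = 0,
  N(u, v) = r_vv · N̂ = 0.
Evaluating at (u, v) = (pi/4, 7/2):
  L = -2, M = 0, N = 0.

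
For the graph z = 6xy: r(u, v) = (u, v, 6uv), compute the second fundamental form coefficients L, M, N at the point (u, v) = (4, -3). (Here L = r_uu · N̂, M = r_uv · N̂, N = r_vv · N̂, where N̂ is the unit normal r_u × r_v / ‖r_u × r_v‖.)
L = 0;  M = 6*sqrt(901)/901;  N = 0

Compute the unit normal N̂(u, v) = (-6*v/sqrt(36*u^2 + 36*v^2 + 1), -6*u/sqrt(36*u^2 + 36*v^2 + 1), 1/sqrt(36*u^2 + 36*v^2 + 1)), and the second partials r_uu, r_uv, r_vv. Take dot products:
  L(u, v) = r_uu · N̂ = 0,
  M(u, v) = r_uv · N̂ = 6/sqrt(36*u^2 + 36*v^2 + 1),
  N(u, v) = r_vv · N̂ = 0.
Evaluating at (u, v) = (4, -3):
  L = 0, M = 6*sqrt(901)/901, N = 0.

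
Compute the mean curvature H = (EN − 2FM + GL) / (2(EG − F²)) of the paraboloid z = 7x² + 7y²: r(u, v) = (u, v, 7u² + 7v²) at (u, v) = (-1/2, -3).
H = 12705*sqrt(1814)/3290596

With E = 196*u^2 + 1, F = 196*u*v, G = 196*v^2 + 1, L = 14/sqrt(196*u^2 + 196*v^2 + 1), M = 0, N = 14/sqrt(196*u^2 + 196*v^2 + 1), assemble
  H = (EN − 2FM + GL) / (2(EG − F²)) = 14*(98*u^2 + 98*v^2 + 1)/(196*u^2 + 196*v^2 + 1)^(3/2).
At (u, v) = (-1/2, -3): H = 12705*sqrt(1814)/3290596.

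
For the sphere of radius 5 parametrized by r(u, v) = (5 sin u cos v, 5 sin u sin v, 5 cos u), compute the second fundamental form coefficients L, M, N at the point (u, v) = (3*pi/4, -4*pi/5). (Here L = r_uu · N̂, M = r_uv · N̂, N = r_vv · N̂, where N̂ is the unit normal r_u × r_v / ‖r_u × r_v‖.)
L = -5;  M = 0;  N = -5/2

Compute the unit normal N̂(u, v) = (sin(u)^2*cos(v)/Abs(sin(u)), sin(u)^2*sin(v)/Abs(sin(u)), sin(2*u)/(2*Abs(sin(u)))), and the second partials r_uu, r_uv, r_vv. Take dot products:
  L(u, v) = r_uu · N̂ = -5*sin(u)/Abs(sin(u)),
  M(u, v) = r_uv · N̂ = 0,
  N(u, v) = r_vv · N̂ = -5*sin(u)^3/Abs(sin(u)).
Evaluating at (u, v) = (3*pi/4, -4*pi/5):
  L = -5, M = 0, N = -5/2.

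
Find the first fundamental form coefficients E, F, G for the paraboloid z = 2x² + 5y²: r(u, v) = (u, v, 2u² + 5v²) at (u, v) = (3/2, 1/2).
E = 37;  F = 30;  G = 26

Partials: r_u = (1, 0, 4*u), r_v = (0, 1, 10*v). As functions of (u, v):
  E = r_u · r_u = 16*u^2 + 1,
  F = r_u · r_v = 40*u*v,
  G = r_v · r_v = 100*v^2 + 1.
Evaluating at (u, v) = (3/2, 1/2): E = 37, F = 30, G = 26.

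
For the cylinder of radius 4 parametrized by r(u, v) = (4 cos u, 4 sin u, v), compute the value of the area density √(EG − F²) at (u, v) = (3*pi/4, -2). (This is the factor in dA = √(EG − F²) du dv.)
√(EG − F²)|_{(3*pi/4, -2)} = 4

E = 16, F = 0, G = 1, so EG − F² = 16. Taking the positive square root: √(EG − F²) = 4. At (u, v) = (3*pi/4, -2): 4.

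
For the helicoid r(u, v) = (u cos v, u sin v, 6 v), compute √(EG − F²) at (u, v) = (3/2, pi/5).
√(EG − F²)|_{(3/2, pi/5)} = 3*sqrt(17)/2

E = 1, F = 0, G = u^2 + 36; EG − F² = u^2 + 36; √(EG − F²) = sqrt(u^2 + 36). At the given point: 3*sqrt(17)/2.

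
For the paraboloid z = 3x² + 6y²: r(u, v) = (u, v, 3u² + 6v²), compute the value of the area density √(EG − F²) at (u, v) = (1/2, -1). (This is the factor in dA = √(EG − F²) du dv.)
√(EG − F²)|_{(1/2, -1)} = sqrt(154)

E = 36*u^2 + 1, F = 72*u*v, G = 144*v^2 + 1, so EG − F² = 36*u^2 + 144*v^2 + 1. Taking the positive square root: √(EG − F²) = sqrt(36*u^2 + 144*v^2 + 1). At (u, v) = (1/2, -1): sqrt(154).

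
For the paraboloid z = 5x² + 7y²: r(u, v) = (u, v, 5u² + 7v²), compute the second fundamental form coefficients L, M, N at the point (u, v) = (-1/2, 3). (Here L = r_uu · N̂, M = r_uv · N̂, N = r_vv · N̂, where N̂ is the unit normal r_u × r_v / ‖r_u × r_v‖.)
L = sqrt(1790)/179;  M = 0;  N = 7*sqrt(1790)/895

Compute the unit normal N̂(u, v) = (-10*u/sqrt(100*u^2 + 196*v^2 + 1), -14*v/sqrt(100*u^2 + 196*v^2 + 1), 1/sqrt(100*u^2 + 196*v^2 + 1)), and the second partials r_uu, r_uv, r_vv. Take dot products:
  L(u, v) = r_uu · N̂ = 10/sqrt(100*u^2 + 196*v^2 + 1),
  M(u, v) = r_uv · N̂ = 0,
  N(u, v) = r_vv · N̂ = 14/sqrt(100*u^2 + 196*v^2 + 1).
Evaluating at (u, v) = (-1/2, 3):
  L = sqrt(1790)/179, M = 0, N = 7*sqrt(1790)/895.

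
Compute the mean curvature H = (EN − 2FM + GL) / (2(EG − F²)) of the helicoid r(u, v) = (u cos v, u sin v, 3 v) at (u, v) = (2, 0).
H = 0

With E = 1, F = 0, G = u^2 + 9, L = 0, M = -3/sqrt(u^2 + 9), N = 0, assemble
  H = (EN − 2FM + GL) / (2(EG − F²)) = 0.
At (u, v) = (2, 0): H = 0.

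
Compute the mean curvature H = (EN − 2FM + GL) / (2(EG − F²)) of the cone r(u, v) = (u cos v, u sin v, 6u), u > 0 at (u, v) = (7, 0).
H = 3*sqrt(37)/259

With E = 37, F = 0, G = u^2, L = 0, M = 0, N = 6*sqrt(37)*u^2/(37*Abs(u)), assemble
  H = (EN − 2FM + GL) / (2(EG − F²)) = 3*sqrt(37)/(37*Abs(u)).
At (u, v) = (7, 0): H = 3*sqrt(37)/259.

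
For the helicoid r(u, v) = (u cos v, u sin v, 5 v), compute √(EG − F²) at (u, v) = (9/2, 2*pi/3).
√(EG − F²)|_{(9/2, 2*pi/3)} = sqrt(181)/2

E = 1, F = 0, G = u^2 + 25; EG − F² = u^2 + 25; √(EG − F²) = sqrt(u^2 + 25). At the given point: sqrt(181)/2.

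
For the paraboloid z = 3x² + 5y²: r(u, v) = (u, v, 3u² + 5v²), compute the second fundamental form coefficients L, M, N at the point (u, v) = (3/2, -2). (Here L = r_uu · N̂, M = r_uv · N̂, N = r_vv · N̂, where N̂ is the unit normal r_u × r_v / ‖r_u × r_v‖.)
L = 3*sqrt(482)/241;  M = 0;  N = 5*sqrt(482)/241

Compute the unit normal N̂(u, v) = (-6*u/sqrt(36*u^2 + 100*v^2 + 1), -10*v/sqrt(36*u^2 + 100*v^2 + 1), 1/sqrt(36*u^2 + 100*v^2 + 1)), and the second partials r_uu, r_uv, r_vv. Take dot products:
  L(u, v) = r_uu · N̂ = 6/sqrt(36*u^2 + 100*v^2 + 1),
  M(u, v) = r_uv · N̂ = 0,
  N(u, v) = r_vv · N̂ = 10/sqrt(36*u^2 + 100*v^2 + 1).
Evaluating at (u, v) = (3/2, -2):
  L = 3*sqrt(482)/241, M = 0, N = 5*sqrt(482)/241.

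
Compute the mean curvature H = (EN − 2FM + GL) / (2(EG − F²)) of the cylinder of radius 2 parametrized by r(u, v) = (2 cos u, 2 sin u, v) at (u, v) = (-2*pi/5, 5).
H = -1/4

With E = 4, F = 0, G = 1, L = -2, M = 0, N = 0, assemble
  H = (EN − 2FM + GL) / (2(EG − F²)) = -1/4.
At (u, v) = (-2*pi/5, 5): H = -1/4.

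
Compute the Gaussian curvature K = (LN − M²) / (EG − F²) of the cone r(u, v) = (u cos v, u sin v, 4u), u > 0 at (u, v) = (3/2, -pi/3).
K = 0

Coefficients of the first fundamental form: E = 17, F = 0, G = u^2.
Coefficients of the second fundamental form: L = 0, M = 0, N = 4*sqrt(17)*u^2/(17*Abs(u)).
Assemble K = (LN − M²)/(EG − F²) = 0. At (u, v) = (3/2, -pi/3): K = 0.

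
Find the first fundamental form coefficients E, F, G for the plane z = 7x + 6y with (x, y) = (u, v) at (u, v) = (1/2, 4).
E = 50;  F = 42;  G = 37

Partials: r_u = (1, 0, 7), r_v = (0, 1, 6). As functions of (u, v):
  E = r_u · r_u = 50,
  F = r_u · r_v = 42,
  G = r_v · r_v = 37.
Evaluating at (u, v) = (1/2, 4): E = 50, F = 42, G = 37.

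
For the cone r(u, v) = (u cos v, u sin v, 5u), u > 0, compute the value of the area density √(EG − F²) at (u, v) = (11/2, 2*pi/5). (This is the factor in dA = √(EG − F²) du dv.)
√(EG − F²)|_{(11/2, 2*pi/5)} = 11*sqrt(26)/2

E = 26, F = 0, G = u^2, so EG − F² = 26*u^2. Taking the positive square root: √(EG − F²) = sqrt(26)*Abs(u). At (u, v) = (11/2, 2*pi/5): 11*sqrt(26)/2.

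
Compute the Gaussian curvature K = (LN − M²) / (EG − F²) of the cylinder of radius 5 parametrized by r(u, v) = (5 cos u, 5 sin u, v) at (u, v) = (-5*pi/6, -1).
K = 0

Coefficients of the first fundamental form: E = 25, F = 0, G = 1.
Coefficients of the second fundamental form: L = -5, M = 0, N = 0.
Assemble K = (LN − M²)/(EG − F²) = 0. At (u, v) = (-5*pi/6, -1): K = 0.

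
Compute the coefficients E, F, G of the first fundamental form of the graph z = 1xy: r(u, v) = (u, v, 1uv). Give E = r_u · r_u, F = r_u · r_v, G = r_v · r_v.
E = v^2 + 1;  F = u*v;  G = u^2 + 1

Compute partials: r_u = (1, 0, v), r_v = (0, 1, u). Then
  E = r_u · r_u = v^2 + 1,
  F = r_u · r_v = u*v,
  G = r_v · r_v = u^2 + 1.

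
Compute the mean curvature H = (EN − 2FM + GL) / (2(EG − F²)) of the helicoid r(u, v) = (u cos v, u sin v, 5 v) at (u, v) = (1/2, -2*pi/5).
H = 0

With E = 1, F = 0, G = u^2 + 25, L = 0, M = -5/sqrt(u^2 + 25), N = 0, assemble
  H = (EN − 2FM + GL) / (2(EG − F²)) = 0.
At (u, v) = (1/2, -2*pi/5): H = 0.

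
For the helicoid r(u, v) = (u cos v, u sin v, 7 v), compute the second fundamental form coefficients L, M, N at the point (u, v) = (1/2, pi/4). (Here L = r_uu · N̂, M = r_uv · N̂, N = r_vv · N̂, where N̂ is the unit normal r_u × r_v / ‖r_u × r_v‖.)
L = 0;  M = -14*sqrt(197)/197;  N = 0

Compute the unit normal N̂(u, v) = (7*sin(v)/sqrt(u^2 + 49), -7*cos(v)/sqrt(u^2 + 49), u/sqrt(u^2 + 49)), and the second partials r_uu, r_uv, r_vv. Take dot products:
  L(u, v) = r_uu · N̂ = 0,
  M(u, v) = r_uv · N̂ = -7/sqrt(u^2 + 49),
  N(u, v) = r_vv · N̂ = 0.
Evaluating at (u, v) = (1/2, pi/4):
  L = 0, M = -14*sqrt(197)/197, N = 0.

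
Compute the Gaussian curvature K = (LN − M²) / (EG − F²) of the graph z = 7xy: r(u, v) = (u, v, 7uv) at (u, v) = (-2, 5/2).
K = -784/4052169

Coefficients of the first fundamental form: E = 49*v^2 + 1, F = 49*u*v, G = 49*u^2 + 1.
Coefficients of the second fundamental form: L = 0, M = 7/sqrt(49*u^2 + 49*v^2 + 1), N = 0.
Assemble K = (LN − M²)/(EG − F²) = -49/(2401*u^4 + 4802*u^2*v^2 + 98*u^2 + 2401*v^4 + 98*v^2 + 1). At (u, v) = (-2, 5/2): K = -784/4052169.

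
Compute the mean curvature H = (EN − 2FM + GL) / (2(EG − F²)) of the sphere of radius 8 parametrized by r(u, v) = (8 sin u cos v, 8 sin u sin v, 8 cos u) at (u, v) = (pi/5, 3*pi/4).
H = -1/8

With E = 64, F = 0, G = 64*sin(u)^2, L = -8*sin(u)/Abs(sin(u)), M = 0, N = -8*sin(u)^3/Abs(sin(u)), assemble
  H = (EN − 2FM + GL) / (2(EG − F²)) = -sin(u)/(8*Abs(sin(u))).
At (u, v) = (pi/5, 3*pi/4): H = -1/8.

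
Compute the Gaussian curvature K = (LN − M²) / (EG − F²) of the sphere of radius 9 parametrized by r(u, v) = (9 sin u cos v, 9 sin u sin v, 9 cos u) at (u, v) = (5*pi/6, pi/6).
K = 1/81

Coefficients of the first fundamental form: E = 81, F = 0, G = 81*sin(u)^2.
Coefficients of the second fundamental form: L = -9*sin(u)/Abs(sin(u)), M = 0, N = -9*sin(u)^3/Abs(sin(u)).
Assemble K = (LN − M²)/(EG − F²) = 1/81. At (u, v) = (5*pi/6, pi/6): K = 1/81.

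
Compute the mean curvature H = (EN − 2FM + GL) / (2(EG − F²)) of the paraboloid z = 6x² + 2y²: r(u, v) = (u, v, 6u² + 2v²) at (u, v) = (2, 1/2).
H = 1184*sqrt(581)/337561

With E = 144*u^2 + 1, F = 48*u*v, G = 16*v^2 + 1, L = 12/sqrt(144*u^2 + 16*v^2 + 1), M = 0, N = 4/sqrt(144*u^2 + 16*v^2 + 1), assemble
  H = (EN − 2FM + GL) / (2(EG − F²)) = 8*(36*u^2 + 12*v^2 + 1)/(144*u^2 + 16*v^2 + 1)^(3/2).
At (u, v) = (2, 1/2): H = 1184*sqrt(581)/337561.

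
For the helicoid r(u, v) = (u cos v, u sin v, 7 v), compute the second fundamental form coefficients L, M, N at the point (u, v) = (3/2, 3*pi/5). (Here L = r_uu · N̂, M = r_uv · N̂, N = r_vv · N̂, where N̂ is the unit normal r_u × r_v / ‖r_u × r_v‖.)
L = 0;  M = -14*sqrt(205)/205;  N = 0

Compute the unit normal N̂(u, v) = (7*sin(v)/sqrt(u^2 + 49), -7*cos(v)/sqrt(u^2 + 49), u/sqrt(u^2 + 49)), and the second partials r_uu, r_uv, r_vv. Take dot products:
  L(u, v) = r_uu · N̂ = 0,
  M(u, v) = r_uv · N̂ = -7/sqrt(u^2 + 49),
  N(u, v) = r_vv · N̂ = 0.
Evaluating at (u, v) = (3/2, 3*pi/5):
  L = 0, M = -14*sqrt(205)/205, N = 0.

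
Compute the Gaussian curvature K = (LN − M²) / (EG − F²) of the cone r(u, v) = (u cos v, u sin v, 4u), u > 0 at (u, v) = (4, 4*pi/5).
K = 0

Coefficients of the first fundamental form: E = 17, F = 0, G = u^2.
Coefficients of the second fundamental form: L = 0, M = 0, N = 4*sqrt(17)*u^2/(17*Abs(u)).
Assemble K = (LN − M²)/(EG − F²) = 0. At (u, v) = (4, 4*pi/5): K = 0.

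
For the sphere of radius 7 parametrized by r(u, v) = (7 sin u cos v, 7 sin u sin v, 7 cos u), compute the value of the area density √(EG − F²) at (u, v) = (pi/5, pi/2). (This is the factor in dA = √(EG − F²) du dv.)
√(EG − F²)|_{(pi/5, pi/2)} = 49*sqrt(10 - 2*sqrt(5))/4

E = 49, F = 0, G = 49*sin(u)^2, so EG − F² = 2401*sin(u)^2. Taking the positive square root: √(EG − F²) = 49*Abs(sin(u)). At (u, v) = (pi/5, pi/2): 49*sqrt(10 - 2*sqrt(5))/4.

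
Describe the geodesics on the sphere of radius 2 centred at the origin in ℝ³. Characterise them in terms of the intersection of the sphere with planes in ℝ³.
Geodesics on the sphere of radius 2 are great circles — circles of radius 2 obtained as the intersection of the sphere with planes through the origin (the centre of the sphere).

A curve α(t) of nonzero constant speed on the sphere of radius 2 is a geodesic iff its acceleration α̈ is everywhere normal to the surface, i.e. parallel to the radial vector α(t). Then d/dt(α × α̇) = α̇ × α̇ + α × α̈ = 0, so α × α̇ is a constant vector n ≠ 0 and α(t) · n = 0 for all t: α lies in the plane through the origin with normal n. The intersection of that plane with the sphere is a circle of radius 2 (a great circle). Conversely, a great circle traversed at constant speed has centripetal acceleration pointing at the origin, hence normal to the sphere, so every great circle is a geodesic.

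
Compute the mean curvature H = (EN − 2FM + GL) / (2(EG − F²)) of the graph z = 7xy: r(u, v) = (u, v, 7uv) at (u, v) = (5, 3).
H = -5145*sqrt(1667)/2778889

With E = 49*v^2 + 1, F = 49*u*v, G = 49*u^2 + 1, L = 0, M = 7/sqrt(49*u^2 + 49*v^2 + 1), N = 0, assemble
  H = (EN − 2FM + GL) / (2(EG − F²)) = -343*u*v/(49*u^2 + 49*v^2 + 1)^(3/2).
At (u, v) = (5, 3): H = -5145*sqrt(1667)/2778889.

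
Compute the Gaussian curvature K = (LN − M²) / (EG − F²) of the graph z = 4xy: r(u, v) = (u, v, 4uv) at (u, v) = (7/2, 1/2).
K = -16/40401

Coefficients of the first fundamental form: E = 16*v^2 + 1, F = 16*u*v, G = 16*u^2 + 1.
Coefficients of the second fundamental form: L = 0, M = 4/sqrt(16*u^2 + 16*v^2 + 1), N = 0.
Assemble K = (LN − M²)/(EG − F²) = -16/(256*u^4 + 512*u^2*v^2 + 32*u^2 + 256*v^4 + 32*v^2 + 1). At (u, v) = (7/2, 1/2): K = -16/40401.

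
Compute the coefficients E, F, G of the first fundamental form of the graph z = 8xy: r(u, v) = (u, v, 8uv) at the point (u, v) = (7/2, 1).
E = 65;  F = 224;  G = 785

Partials: r_u = (1, 0, 8*v), r_v = (0, 1, 8*u). As functions of (u, v):
  E = r_u · r_u = 64*v^2 + 1,
  F = r_u · r_v = 64*u*v,
  G = r_v · r_v = 64*u^2 + 1.
Evaluating at (u, v) = (7/2, 1): E = 65, F = 224, G = 785.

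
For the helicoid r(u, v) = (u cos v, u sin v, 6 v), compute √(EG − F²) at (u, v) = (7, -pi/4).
√(EG − F²)|_{(7, -pi/4)} = sqrt(85)

E = 1, F = 0, G = u^2 + 36; EG − F² = u^2 + 36; √(EG − F²) = sqrt(u^2 + 36). At the given point: sqrt(85).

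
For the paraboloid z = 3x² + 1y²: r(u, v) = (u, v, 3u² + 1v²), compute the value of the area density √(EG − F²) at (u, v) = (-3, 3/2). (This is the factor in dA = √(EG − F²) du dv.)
√(EG − F²)|_{(-3, 3/2)} = sqrt(334)

E = 36*u^2 + 1, F = 12*u*v, G = 4*v^2 + 1, so EG − F² = 36*u^2 + 4*v^2 + 1. Taking the positive square root: √(EG − F²) = sqrt(36*u^2 + 4*v^2 + 1). At (u, v) = (-3, 3/2): sqrt(334).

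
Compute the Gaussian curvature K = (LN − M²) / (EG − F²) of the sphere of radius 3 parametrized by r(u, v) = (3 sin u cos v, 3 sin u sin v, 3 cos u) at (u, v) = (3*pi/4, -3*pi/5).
K = 1/9

Coefficients of the first fundamental form: E = 9, F = 0, G = 9*sin(u)^2.
Coefficients of the second fundamental form: L = -3*sin(u)/Abs(sin(u)), M = 0, N = -3*sin(u)^3/Abs(sin(u)).
Assemble K = (LN − M²)/(EG − F²) = 1/9. At (u, v) = (3*pi/4, -3*pi/5): K = 1/9.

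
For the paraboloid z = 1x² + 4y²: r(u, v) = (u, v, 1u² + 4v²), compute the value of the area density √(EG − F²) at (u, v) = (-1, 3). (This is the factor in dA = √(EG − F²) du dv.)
√(EG − F²)|_{(-1, 3)} = sqrt(581)

E = 4*u^2 + 1, F = 16*u*v, G = 64*v^2 + 1, so EG − F² = 4*u^2 + 64*v^2 + 1. Taking the positive square root: √(EG − F²) = sqrt(4*u^2 + 64*v^2 + 1). At (u, v) = (-1, 3): sqrt(581).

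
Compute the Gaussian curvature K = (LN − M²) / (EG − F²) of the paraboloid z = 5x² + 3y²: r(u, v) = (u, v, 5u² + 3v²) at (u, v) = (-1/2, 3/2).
K = 60/11449

Coefficients of the first fundamental form: E = 100*u^2 + 1, F = 60*u*v, G = 36*v^2 + 1.
Coefficients of the second fundamental form: L = 10/sqrt(100*u^2 + 36*v^2 + 1), M = 0, N = 6/sqrt(100*u^2 + 36*v^2 + 1).
Assemble K = (LN − M²)/(EG − F²) = 60/(10000*u^4 + 7200*u^2*v^2 + 200*u^2 + 1296*v^4 + 72*v^2 + 1). At (u, v) = (-1/2, 3/2): K = 60/11449.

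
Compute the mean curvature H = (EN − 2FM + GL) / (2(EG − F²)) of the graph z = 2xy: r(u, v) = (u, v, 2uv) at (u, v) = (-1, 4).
H = 32*sqrt(69)/4761

With E = 4*v^2 + 1, F = 4*u*v, G = 4*u^2 + 1, L = 0, M = 2/sqrt(4*u^2 + 4*v^2 + 1), N = 0, assemble
  H = (EN − 2FM + GL) / (2(EG − F²)) = -8*u*v/(4*u^2 + 4*v^2 + 1)^(3/2).
At (u, v) = (-1, 4): H = 32*sqrt(69)/4761.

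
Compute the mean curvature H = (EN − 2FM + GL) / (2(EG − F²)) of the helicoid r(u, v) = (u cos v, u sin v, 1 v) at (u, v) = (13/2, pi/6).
H = 0

With E = 1, F = 0, G = u^2 + 1, L = 0, M = -1/sqrt(u^2 + 1), N = 0, assemble
  H = (EN − 2FM + GL) / (2(EG − F²)) = 0.
At (u, v) = (13/2, pi/6): H = 0.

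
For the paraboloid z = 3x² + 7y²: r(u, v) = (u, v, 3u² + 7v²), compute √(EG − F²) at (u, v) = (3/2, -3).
√(EG − F²)|_{(3/2, -3)} = sqrt(1846)

E = 36*u^2 + 1, F = 84*u*v, G = 196*v^2 + 1; EG − F² = 36*u^2 + 196*v^2 + 1; √(EG − F²) = sqrt(36*u^2 + 196*v^2 + 1). At the given point: sqrt(1846).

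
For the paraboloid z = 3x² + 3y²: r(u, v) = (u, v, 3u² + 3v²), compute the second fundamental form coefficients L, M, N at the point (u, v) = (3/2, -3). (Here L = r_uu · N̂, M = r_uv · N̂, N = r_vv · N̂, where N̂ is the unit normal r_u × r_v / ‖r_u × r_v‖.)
L = 3*sqrt(406)/203;  M = 0;  N = 3*sqrt(406)/203

Compute the unit normal N̂(u, v) = (-6*u/sqrt(36*u^2 + 36*v^2 + 1), -6*v/sqrt(36*u^2 + 36*v^2 + 1), 1/sqrt(36*u^2 + 36*v^2 + 1)), and the second partials r_uu, r_uv, r_vv. Take dot products:
  L(u, v) = r_uu · N̂ = 6/sqrt(36*u^2 + 36*v^2 + 1),
  M(u, v) = r_uv · N̂ = 0,
  N(u, v) = r_vv · N̂ = 6/sqrt(36*u^2 + 36*v^2 + 1).
Evaluating at (u, v) = (3/2, -3):
  L = 3*sqrt(406)/203, M = 0, N = 3*sqrt(406)/203.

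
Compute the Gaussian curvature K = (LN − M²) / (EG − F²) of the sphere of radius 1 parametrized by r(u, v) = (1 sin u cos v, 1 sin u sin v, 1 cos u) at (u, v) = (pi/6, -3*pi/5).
K = 1

Coefficients of the first fundamental form: E = 1, F = 0, G = sin(u)^2.
Coefficients of the second fundamental form: L = -sin(u)/Abs(sin(u)), M = 0, N = -sin(u)^3/Abs(sin(u)).
Assemble K = (LN − M²)/(EG − F²) = 1. At (u, v) = (pi/6, -3*pi/5): K = 1.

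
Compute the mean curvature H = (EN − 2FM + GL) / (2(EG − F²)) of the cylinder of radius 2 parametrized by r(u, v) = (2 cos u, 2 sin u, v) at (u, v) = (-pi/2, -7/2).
H = -1/4

With E = 4, F = 0, G = 1, L = -2, M = 0, N = 0, assemble
  H = (EN − 2FM + GL) / (2(EG − F²)) = -1/4.
At (u, v) = (-pi/2, -7/2): H = -1/4.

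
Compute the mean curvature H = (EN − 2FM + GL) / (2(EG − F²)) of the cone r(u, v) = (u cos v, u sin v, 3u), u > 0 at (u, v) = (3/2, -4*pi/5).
H = sqrt(10)/10

With E = 10, F = 0, G = u^2, L = 0, M = 0, N = 3*sqrt(10)*u^2/(10*Abs(u)), assemble
  H = (EN − 2FM + GL) / (2(EG − F²)) = 3*sqrt(10)/(20*Abs(u)).
At (u, v) = (3/2, -4*pi/5): H = sqrt(10)/10.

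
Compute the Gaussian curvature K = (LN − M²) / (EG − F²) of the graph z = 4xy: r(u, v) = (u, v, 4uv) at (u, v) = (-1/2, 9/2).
K = -16/108241

Coefficients of the first fundamental form: E = 16*v^2 + 1, F = 16*u*v, G = 16*u^2 + 1.
Coefficients of the second fundamental form: L = 0, M = 4/sqrt(16*u^2 + 16*v^2 + 1), N = 0.
Assemble K = (LN − M²)/(EG − F²) = -16/(256*u^4 + 512*u^2*v^2 + 32*u^2 + 256*v^4 + 32*v^2 + 1). At (u, v) = (-1/2, 9/2): K = -16/108241.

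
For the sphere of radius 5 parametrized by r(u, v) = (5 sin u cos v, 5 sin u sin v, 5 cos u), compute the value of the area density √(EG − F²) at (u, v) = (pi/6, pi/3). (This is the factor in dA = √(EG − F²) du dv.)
√(EG − F²)|_{(pi/6, pi/3)} = 25/2

E = 25, F = 0, G = 25*sin(u)^2, so EG − F² = 625*sin(u)^2. Taking the positive square root: √(EG − F²) = 25*Abs(sin(u)). At (u, v) = (pi/6, pi/3): 25/2.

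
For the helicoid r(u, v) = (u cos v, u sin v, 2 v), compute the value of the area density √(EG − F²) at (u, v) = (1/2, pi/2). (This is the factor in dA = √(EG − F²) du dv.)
√(EG − F²)|_{(1/2, pi/2)} = sqrt(17)/2

E = 1, F = 0, G = u^2 + 4, so EG − F² = u^2 + 4. Taking the positive square root: √(EG − F²) = sqrt(u^2 + 4). At (u, v) = (1/2, pi/2): sqrt(17)/2.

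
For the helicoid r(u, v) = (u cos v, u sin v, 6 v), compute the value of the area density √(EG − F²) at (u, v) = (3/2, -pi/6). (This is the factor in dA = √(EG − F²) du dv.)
√(EG − F²)|_{(3/2, -pi/6)} = 3*sqrt(17)/2

E = 1, F = 0, G = u^2 + 36, so EG − F² = u^2 + 36. Taking the positive square root: √(EG − F²) = sqrt(u^2 + 36). At (u, v) = (3/2, -pi/6): 3*sqrt(17)/2.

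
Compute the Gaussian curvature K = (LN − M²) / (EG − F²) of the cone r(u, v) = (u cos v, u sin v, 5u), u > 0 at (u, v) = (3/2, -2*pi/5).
K = 0

Coefficients of the first fundamental form: E = 26, F = 0, G = u^2.
Coefficients of the second fundamental form: L = 0, M = 0, N = 5*sqrt(26)*u^2/(26*Abs(u)).
Assemble K = (LN − M²)/(EG − F²) = 0. At (u, v) = (3/2, -2*pi/5): K = 0.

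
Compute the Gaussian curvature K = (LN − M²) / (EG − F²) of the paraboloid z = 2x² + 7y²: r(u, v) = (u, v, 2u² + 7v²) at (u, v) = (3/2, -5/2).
K = 14/398161

Coefficients of the first fundamental form: E = 16*u^2 + 1, F = 56*u*v, G = 196*v^2 + 1.
Coefficients of the second fundamental form: L = 4/sqrt(16*u^2 + 196*v^2 + 1), M = 0, N = 14/sqrt(16*u^2 + 196*v^2 + 1).
Assemble K = (LN − M²)/(EG − F²) = 56/(256*u^4 + 6272*u^2*v^2 + 32*u^2 + 38416*v^4 + 392*v^2 + 1). At (u, v) = (3/2, -5/2): K = 14/398161.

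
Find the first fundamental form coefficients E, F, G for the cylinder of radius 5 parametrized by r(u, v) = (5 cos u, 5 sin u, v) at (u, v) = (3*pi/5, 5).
E = 25;  F = 0;  G = 1

Partials: r_u = (-5*sin(u), 5*cos(u), 0), r_v = (0, 0, 1). As functions of (u, v):
  E = r_u · r_u = 25,
  F = r_u · r_v = 0,
  G = r_v · r_v = 1.
Evaluating at (u, v) = (3*pi/5, 5): E = 25, F = 0, G = 1.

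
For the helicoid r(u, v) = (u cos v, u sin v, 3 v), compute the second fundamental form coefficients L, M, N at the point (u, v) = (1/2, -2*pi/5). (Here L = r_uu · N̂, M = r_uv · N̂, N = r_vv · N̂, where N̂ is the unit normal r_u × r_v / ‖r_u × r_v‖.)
L = 0;  M = -6*sqrt(37)/37;  N = 0

Compute the unit normal N̂(u, v) = (3*sin(v)/sqrt(u^2 + 9), -3*cos(v)/sqrt(u^2 + 9), u/sqrt(u^2 + 9)), and the second partials r_uu, r_uv, r_vv. Take dot products:
  L(u, v) = r_uu · N̂ = 0,
  M(u, v) = r_uv · N̂ = -3/sqrt(u^2 + 9),
  N(u, v) = r_vv · N̂ = 0.
Evaluating at (u, v) = (1/2, -2*pi/5):
  L = 0, M = -6*sqrt(37)/37, N = 0.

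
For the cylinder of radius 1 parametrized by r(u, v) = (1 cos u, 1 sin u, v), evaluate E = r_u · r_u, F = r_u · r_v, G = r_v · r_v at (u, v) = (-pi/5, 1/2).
E = 1;  F = 0;  G = 1

Partials: r_u = (-sin(u), cos(u), 0), r_v = (0, 0, 1). As functions of (u, v):
  E = r_u · r_u = 1,
  F = r_u · r_v = 0,
  G = r_v · r_v = 1.
Evaluating at (u, v) = (-pi/5, 1/2): E = 1, F = 0, G = 1.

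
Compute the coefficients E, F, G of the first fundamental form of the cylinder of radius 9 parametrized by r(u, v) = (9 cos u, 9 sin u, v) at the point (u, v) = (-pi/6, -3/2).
E = 81;  F = 0;  G = 1

Partials: r_u = (-9*sin(u), 9*cos(u), 0), r_v = (0, 0, 1). As functions of (u, v):
  E = r_u · r_u = 81,
  F = r_u · r_v = 0,
  G = r_v · r_v = 1.
Evaluating at (u, v) = (-pi/6, -3/2): E = 81, F = 0, G = 1.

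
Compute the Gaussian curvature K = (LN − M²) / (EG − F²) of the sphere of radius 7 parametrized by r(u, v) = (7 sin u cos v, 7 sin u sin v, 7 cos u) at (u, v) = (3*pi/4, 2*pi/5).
K = 1/49

Coefficients of the first fundamental form: E = 49, F = 0, G = 49*sin(u)^2.
Coefficients of the second fundamental form: L = -7*sin(u)/Abs(sin(u)), M = 0, N = -7*sin(u)^3/Abs(sin(u)).
Assemble K = (LN − M²)/(EG − F²) = 1/49. At (u, v) = (3*pi/4, 2*pi/5): K = 1/49.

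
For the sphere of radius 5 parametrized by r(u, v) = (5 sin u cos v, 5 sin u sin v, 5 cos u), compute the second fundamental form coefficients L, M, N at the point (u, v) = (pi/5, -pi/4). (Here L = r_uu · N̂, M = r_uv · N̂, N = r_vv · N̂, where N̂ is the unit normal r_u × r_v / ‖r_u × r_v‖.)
L = -5;  M = 0;  N = -25/8 + 5*sqrt(5)/8

Compute the unit normal N̂(u, v) = (sin(u)^2*cos(v)/Abs(sin(u)), sin(u)^2*sin(v)/Abs(sin(u)), sin(2*u)/(2*Abs(sin(u)))), and the second partials r_uu, r_uv, r_vv. Take dot products:
  L(u, v) = r_uu · N̂ = -5*sin(u)/Abs(sin(u)),
  M(u, v) = r_uv · N̂ = 0,
  N(u, v) = r_vv · N̂ = -5*sin(u)^3/Abs(sin(u)).
Evaluating at (u, v) = (pi/5, -pi/4):
  L = -5, M = 0, N = -25/8 + 5*sqrt(5)/8.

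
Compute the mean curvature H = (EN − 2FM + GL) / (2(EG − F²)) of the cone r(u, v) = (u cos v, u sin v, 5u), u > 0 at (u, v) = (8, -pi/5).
H = 5*sqrt(26)/416

With E = 26, F = 0, G = u^2, L = 0, M = 0, N = 5*sqrt(26)*u^2/(26*Abs(u)), assemble
  H = (EN − 2FM + GL) / (2(EG − F²)) = 5*sqrt(26)/(52*Abs(u)).
At (u, v) = (8, -pi/5): H = 5*sqrt(26)/416.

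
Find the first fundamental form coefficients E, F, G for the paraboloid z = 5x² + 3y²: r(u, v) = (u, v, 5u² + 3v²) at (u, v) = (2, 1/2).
E = 401;  F = 60;  G = 10

Partials: r_u = (1, 0, 10*u), r_v = (0, 1, 6*v). As functions of (u, v):
  E = r_u · r_u = 100*u^2 + 1,
  F = r_u · r_v = 60*u*v,
  G = r_v · r_v = 36*v^2 + 1.
Evaluating at (u, v) = (2, 1/2): E = 401, F = 60, G = 10.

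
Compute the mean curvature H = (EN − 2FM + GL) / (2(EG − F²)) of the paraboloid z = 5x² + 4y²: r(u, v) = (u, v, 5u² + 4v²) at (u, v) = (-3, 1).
H = 3929*sqrt(965)/931225

With E = 100*u^2 + 1, F = 80*u*v, G = 64*v^2 + 1, L = 10/sqrt(100*u^2 + 64*v^2 + 1), M = 0, N = 8/sqrt(100*u^2 + 64*v^2 + 1), assemble
  H = (EN − 2FM + GL) / (2(EG − F²)) = (400*u^2 + 320*v^2 + 9)/(100*u^2 + 64*v^2 + 1)^(3/2).
At (u, v) = (-3, 1): H = 3929*sqrt(965)/931225.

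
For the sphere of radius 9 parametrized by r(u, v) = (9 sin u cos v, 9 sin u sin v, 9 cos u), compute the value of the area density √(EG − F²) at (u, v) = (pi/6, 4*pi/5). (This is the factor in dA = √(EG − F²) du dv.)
√(EG − F²)|_{(pi/6, 4*pi/5)} = 81/2

E = 81, F = 0, G = 81*sin(u)^2, so EG − F² = 6561*sin(u)^2. Taking the positive square root: √(EG − F²) = 81*Abs(sin(u)). At (u, v) = (pi/6, 4*pi/5): 81/2.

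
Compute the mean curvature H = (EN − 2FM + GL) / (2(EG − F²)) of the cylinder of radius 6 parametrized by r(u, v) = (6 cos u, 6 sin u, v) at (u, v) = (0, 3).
H = -1/12

With E = 36, F = 0, G = 1, L = -6, M = 0, N = 0, assemble
  H = (EN − 2FM + GL) / (2(EG − F²)) = -1/12.
At (u, v) = (0, 3): H = -1/12.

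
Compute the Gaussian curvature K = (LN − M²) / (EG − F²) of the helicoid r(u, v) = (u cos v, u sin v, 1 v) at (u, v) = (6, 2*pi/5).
K = -1/1369

Coefficients of the first fundamental form: E = 1, F = 0, G = u^2 + 1.
Coefficients of the second fundamental form: L = 0, M = -1/sqrt(u^2 + 1), N = 0.
Assemble K = (LN − M²)/(EG − F²) = -1/(u^2 + 1)^2. At (u, v) = (6, 2*pi/5): K = -1/1369.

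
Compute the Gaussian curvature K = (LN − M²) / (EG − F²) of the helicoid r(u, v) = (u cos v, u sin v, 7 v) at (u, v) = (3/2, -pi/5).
K = -784/42025

Coefficients of the first fundamental form: E = 1, F = 0, G = u^2 + 49.
Coefficients of the second fundamental form: L = 0, M = -7/sqrt(u^2 + 49), N = 0.
Assemble K = (LN − M²)/(EG − F²) = -49/(u^2 + 49)^2. At (u, v) = (3/2, -pi/5): K = -784/42025.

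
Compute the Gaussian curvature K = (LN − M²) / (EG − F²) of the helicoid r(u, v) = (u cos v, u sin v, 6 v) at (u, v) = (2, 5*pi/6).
K = -9/400

Coefficients of the first fundamental form: E = 1, F = 0, G = u^2 + 36.
Coefficients of the second fundamental form: L = 0, M = -6/sqrt(u^2 + 36), N = 0.
Assemble K = (LN − M²)/(EG − F²) = -36/(u^2 + 36)^2. At (u, v) = (2, 5*pi/6): K = -9/400.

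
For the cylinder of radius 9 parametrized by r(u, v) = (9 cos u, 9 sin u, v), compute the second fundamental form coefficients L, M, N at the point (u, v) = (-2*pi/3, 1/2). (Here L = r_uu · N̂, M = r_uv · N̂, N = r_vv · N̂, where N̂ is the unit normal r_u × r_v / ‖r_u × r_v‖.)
L = -9;  M = 0;  N = 0

Compute the unit normal N̂(u, v) = (cos(u), sin(u), 0), and the second partials r_uu, r_uv, r_vv. Take dot products:
  L(u, v) = r_uu · N̂ = -9,
  M(u, v) = r_uv · N̂ = 0,
  N(u, v) = r_vv · N̂ = 0.
Evaluating at (u, v) = (-2*pi/3, 1/2):
  L = -9, M = 0, N = 0.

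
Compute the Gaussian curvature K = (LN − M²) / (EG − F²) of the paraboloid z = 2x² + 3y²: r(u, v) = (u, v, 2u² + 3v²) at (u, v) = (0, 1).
K = 24/1369

Coefficients of the first fundamental form: E = 16*u^2 + 1, F = 24*u*v, G = 36*v^2 + 1.
Coefficients of the second fundamental form: L = 4/sqrt(16*u^2 + 36*v^2 + 1), M = 0, N = 6/sqrt(16*u^2 + 36*v^2 + 1).
Assemble K = (LN − M²)/(EG − F²) = 24/(256*u^4 + 1152*u^2*v^2 + 32*u^2 + 1296*v^4 + 72*v^2 + 1). At (u, v) = (0, 1): K = 24/1369.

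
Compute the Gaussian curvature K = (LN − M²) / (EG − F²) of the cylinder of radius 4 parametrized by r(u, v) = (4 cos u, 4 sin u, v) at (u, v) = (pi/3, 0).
K = 0

Coefficients of the first fundamental form: E = 16, F = 0, G = 1.
Coefficients of the second fundamental form: L = -4, M = 0, N = 0.
Assemble K = (LN − M²)/(EG − F²) = 0. At (u, v) = (pi/3, 0): K = 0.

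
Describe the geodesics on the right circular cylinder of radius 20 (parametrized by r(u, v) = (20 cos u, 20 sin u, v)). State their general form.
The cylinder is flat (K = 0) and locally isometric to the plane via the development (u, v) ↦ (20 u, v). Geodesics are the pre-images of straight lines: circles (v constant), vertical lines (u constant), and helices (v = c · u + d) for constants c, d.

A right cylinder has E = 20², F = 0, G = 1, so EG − F² = 20², and L = −20, M = N = 0, giving K = (LN − M²)/(EG − F²) = 0 everywhere. A flat surface is locally isometric to the Euclidean plane via the map (u, v) ↦ (20 u, v). Straight lines in the (x̃, ỹ) plane pull back to: (a) horizontal circles (v = const), (b) vertical generators (u = const), and (c) helices (20 u tan θ = v, i.e. v = c · u + d).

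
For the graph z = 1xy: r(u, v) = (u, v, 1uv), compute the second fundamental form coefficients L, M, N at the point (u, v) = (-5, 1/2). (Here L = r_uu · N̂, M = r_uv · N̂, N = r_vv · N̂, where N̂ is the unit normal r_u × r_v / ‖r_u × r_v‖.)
L = 0;  M = 2*sqrt(105)/105;  N = 0

Compute the unit normal N̂(u, v) = (-v/sqrt(u^2 + v^2 + 1), -u/sqrt(u^2 + v^2 + 1), 1/sqrt(u^2 + v^2 + 1)), and the second partials r_uu, r_uv, r_vv. Take dot products:
  L(u, v) = r_uu · N̂ = 0,
  M(u, v) = r_uv · N̂ = 1/sqrt(u^2 + v^2 + 1),
  N(u, v) = r_vv · N̂ = 0.
Evaluating at (u, v) = (-5, 1/2):
  L = 0, M = 2*sqrt(105)/105, N = 0.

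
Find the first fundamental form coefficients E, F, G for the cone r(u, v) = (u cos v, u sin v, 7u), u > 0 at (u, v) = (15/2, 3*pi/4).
E = 50;  F = 0;  G = 225/4

Partials: r_u = (cos(v), sin(v), 7), r_v = (-u*sin(v), u*cos(v), 0). As functions of (u, v):
  E = r_u · r_u = 50,
  F = r_u · r_v = 0,
  G = r_v · r_v = u^2.
Evaluating at (u, v) = (15/2, 3*pi/4): E = 50, F = 0, G = 225/4.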